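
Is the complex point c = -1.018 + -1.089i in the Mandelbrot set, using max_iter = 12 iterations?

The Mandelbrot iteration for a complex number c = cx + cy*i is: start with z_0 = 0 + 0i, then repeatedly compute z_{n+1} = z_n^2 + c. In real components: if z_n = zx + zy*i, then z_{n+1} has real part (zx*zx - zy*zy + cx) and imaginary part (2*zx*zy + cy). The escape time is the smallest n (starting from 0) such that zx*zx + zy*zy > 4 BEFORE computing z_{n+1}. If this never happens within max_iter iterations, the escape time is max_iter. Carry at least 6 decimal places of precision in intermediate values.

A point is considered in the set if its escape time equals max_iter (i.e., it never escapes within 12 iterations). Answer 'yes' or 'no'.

Answer: no

Derivation:
z_0 = 0 + 0i, c = -1.0180 + -1.0890i
Iter 1: z = -1.0180 + -1.0890i, |z|^2 = 2.2222
Iter 2: z = -1.1676 + 1.1282i, |z|^2 = 2.6361
Iter 3: z = -0.9276 + -3.7236i, |z|^2 = 14.7254
Escaped at iteration 3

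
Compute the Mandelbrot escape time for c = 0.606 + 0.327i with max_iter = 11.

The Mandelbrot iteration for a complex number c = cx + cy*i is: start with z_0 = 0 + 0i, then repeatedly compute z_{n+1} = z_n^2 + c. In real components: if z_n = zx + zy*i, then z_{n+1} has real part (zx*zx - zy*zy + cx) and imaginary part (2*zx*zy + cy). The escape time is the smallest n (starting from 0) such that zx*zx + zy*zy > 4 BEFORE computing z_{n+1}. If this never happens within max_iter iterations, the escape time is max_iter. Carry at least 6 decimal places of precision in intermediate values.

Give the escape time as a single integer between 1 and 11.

z_0 = 0 + 0i, c = 0.6060 + 0.3270i
Iter 1: z = 0.6060 + 0.3270i, |z|^2 = 0.4742
Iter 2: z = 0.8663 + 0.7233i, |z|^2 = 1.2737
Iter 3: z = 0.8333 + 1.5802i, |z|^2 = 3.1915
Iter 4: z = -1.1968 + 2.9606i, |z|^2 = 10.1975
Escaped at iteration 4

Answer: 4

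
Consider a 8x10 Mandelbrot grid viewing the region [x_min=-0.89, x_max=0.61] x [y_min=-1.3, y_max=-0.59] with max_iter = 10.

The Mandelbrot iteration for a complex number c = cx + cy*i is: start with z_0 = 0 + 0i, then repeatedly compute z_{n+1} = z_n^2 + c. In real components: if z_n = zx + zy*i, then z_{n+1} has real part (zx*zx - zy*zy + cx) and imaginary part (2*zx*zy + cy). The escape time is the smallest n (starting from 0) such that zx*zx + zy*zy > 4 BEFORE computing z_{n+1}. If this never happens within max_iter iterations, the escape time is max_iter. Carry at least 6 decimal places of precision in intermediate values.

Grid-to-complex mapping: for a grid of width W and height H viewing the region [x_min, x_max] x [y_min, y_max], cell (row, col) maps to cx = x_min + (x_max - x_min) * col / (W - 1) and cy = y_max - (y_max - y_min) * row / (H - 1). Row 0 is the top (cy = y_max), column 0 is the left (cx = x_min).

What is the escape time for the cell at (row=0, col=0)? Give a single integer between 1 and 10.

Answer: 5

Derivation:
z_0 = 0 + 0i, c = -0.8900 + -0.5900i
Iter 1: z = -0.8900 + -0.5900i, |z|^2 = 1.1402
Iter 2: z = -0.4460 + 0.4602i, |z|^2 = 0.4107
Iter 3: z = -0.9029 + -1.0005i, |z|^2 = 1.8162
Iter 4: z = -1.0758 + 1.2166i, |z|^2 = 2.6376
Iter 5: z = -1.2128 + -3.2078i, |z|^2 = 11.7607
Escaped at iteration 5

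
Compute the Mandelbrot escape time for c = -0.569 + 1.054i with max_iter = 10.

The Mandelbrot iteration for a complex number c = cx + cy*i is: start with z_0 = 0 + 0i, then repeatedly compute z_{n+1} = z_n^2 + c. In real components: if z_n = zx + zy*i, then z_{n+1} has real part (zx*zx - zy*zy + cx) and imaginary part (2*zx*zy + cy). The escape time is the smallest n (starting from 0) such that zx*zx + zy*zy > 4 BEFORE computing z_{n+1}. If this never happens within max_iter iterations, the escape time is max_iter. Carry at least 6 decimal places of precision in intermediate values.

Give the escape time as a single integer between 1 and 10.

z_0 = 0 + 0i, c = -0.5690 + 1.0540i
Iter 1: z = -0.5690 + 1.0540i, |z|^2 = 1.4347
Iter 2: z = -1.3562 + -0.1455i, |z|^2 = 1.8603
Iter 3: z = 1.2490 + 1.4485i, |z|^2 = 3.6582
Iter 4: z = -1.1072 + 4.6724i, |z|^2 = 23.0570
Escaped at iteration 4

Answer: 4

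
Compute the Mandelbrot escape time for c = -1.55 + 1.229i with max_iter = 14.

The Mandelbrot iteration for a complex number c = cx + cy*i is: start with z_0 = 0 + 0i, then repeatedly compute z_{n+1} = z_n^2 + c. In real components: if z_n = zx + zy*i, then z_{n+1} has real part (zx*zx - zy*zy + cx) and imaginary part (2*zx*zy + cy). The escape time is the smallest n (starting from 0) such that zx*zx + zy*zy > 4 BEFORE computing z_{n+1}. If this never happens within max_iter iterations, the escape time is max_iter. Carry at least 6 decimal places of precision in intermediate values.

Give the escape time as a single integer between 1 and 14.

Answer: 2

Derivation:
z_0 = 0 + 0i, c = -1.5500 + 1.2290i
Iter 1: z = -1.5500 + 1.2290i, |z|^2 = 3.9129
Iter 2: z = -0.6579 + -2.5809i, |z|^2 = 7.0939
Escaped at iteration 2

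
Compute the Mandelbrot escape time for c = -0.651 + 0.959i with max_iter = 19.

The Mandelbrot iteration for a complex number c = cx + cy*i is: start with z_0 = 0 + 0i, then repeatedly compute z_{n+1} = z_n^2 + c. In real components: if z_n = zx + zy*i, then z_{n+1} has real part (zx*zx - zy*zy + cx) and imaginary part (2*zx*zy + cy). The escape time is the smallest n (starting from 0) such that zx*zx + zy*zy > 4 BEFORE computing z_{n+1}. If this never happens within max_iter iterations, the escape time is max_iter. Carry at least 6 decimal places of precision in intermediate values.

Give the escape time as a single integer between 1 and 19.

z_0 = 0 + 0i, c = -0.6510 + 0.9590i
Iter 1: z = -0.6510 + 0.9590i, |z|^2 = 1.3435
Iter 2: z = -1.1469 + -0.2896i, |z|^2 = 1.3992
Iter 3: z = 0.5805 + 1.6233i, |z|^2 = 2.9721
Iter 4: z = -2.9492 + 2.8435i, |z|^2 = 16.7835
Escaped at iteration 4

Answer: 4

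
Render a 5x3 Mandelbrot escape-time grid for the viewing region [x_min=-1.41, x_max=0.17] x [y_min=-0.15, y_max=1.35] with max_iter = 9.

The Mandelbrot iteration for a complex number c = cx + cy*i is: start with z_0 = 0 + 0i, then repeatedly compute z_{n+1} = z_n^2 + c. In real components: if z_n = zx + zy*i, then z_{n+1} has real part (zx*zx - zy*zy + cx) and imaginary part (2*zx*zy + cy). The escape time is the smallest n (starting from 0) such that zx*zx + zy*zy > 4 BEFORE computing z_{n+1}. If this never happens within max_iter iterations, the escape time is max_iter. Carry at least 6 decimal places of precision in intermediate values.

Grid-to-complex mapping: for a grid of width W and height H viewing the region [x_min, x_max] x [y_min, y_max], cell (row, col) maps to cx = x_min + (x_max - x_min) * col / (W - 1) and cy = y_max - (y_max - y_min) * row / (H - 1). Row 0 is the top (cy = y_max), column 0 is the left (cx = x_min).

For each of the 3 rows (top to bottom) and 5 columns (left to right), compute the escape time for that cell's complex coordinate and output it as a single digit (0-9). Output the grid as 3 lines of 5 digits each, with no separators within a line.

Answer: 22222
34999
99999

Derivation:
(row=0, col=0): c = -1.4100 + 1.3500i → escape time 2
(row=0, col=1): c = -1.0150 + 1.3500i → escape time 2
(row=0, col=2): c = -0.6200 + 1.3500i → escape time 2
(row=0, col=3): c = -0.2250 + 1.3500i → escape time 2
(row=0, col=4): c = 0.1700 + 1.3500i → escape time 2
(row=1, col=0): c = -1.4100 + 0.6000i → escape time 3
(row=1, col=1): c = -1.0150 + 0.6000i → escape time 4
(row=1, col=2): c = -0.6200 + 0.6000i → escape time 9
(row=1, col=3): c = -0.2250 + 0.6000i → escape time 9
(row=1, col=4): c = 0.1700 + 0.6000i → escape time 9
(row=2, col=0): c = -1.4100 + -0.1500i → escape time 9
(row=2, col=1): c = -1.0150 + -0.1500i → escape time 9
(row=2, col=2): c = -0.6200 + -0.1500i → escape time 9
(row=2, col=3): c = -0.2250 + -0.1500i → escape time 9
(row=2, col=4): c = 0.1700 + -0.1500i → escape time 9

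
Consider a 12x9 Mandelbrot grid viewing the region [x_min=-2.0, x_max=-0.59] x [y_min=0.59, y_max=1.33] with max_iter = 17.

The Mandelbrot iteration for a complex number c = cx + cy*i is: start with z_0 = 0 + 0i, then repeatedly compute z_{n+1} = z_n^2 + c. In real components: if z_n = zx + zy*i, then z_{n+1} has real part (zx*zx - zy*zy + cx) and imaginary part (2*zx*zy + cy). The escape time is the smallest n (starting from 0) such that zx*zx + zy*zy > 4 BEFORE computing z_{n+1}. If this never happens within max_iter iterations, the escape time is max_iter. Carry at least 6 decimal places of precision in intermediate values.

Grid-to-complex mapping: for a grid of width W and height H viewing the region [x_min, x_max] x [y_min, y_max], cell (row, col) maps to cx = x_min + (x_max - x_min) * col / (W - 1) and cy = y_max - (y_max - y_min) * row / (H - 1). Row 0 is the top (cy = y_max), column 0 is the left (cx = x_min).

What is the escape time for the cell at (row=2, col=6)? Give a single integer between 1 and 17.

Answer: 3

Derivation:
z_0 = 0 + 0i, c = -1.2309 + 1.1450i
Iter 1: z = -1.2309 + 1.1450i, |z|^2 = 2.8262
Iter 2: z = -1.0268 + -1.6738i, |z|^2 = 3.8559
Iter 3: z = -2.9781 + 4.5823i, |z|^2 = 29.8665
Escaped at iteration 3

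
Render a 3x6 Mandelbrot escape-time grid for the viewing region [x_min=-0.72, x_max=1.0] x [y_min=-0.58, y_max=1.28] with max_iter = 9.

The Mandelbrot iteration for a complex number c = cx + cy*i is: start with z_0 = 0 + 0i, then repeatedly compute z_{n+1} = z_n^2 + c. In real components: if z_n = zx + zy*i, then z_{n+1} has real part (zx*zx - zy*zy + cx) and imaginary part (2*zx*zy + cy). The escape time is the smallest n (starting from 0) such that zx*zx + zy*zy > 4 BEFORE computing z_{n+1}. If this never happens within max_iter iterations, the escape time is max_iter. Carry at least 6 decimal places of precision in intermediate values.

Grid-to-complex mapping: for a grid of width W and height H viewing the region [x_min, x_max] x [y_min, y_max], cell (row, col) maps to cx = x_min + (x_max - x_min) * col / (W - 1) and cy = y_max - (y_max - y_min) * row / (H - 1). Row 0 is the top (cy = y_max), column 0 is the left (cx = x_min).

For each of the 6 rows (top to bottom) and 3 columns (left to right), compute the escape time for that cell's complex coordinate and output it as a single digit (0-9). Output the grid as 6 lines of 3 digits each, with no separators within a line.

(row=0, col=0): c = -0.7200 + 1.2800i → escape time 3
(row=0, col=1): c = 0.1400 + 1.2800i → escape time 2
(row=0, col=2): c = 1.0000 + 1.2800i → escape time 2
(row=1, col=0): c = -0.7200 + 0.9080i → escape time 4
(row=1, col=1): c = 0.1400 + 0.9080i → escape time 5
(row=1, col=2): c = 1.0000 + 0.9080i → escape time 2
(row=2, col=0): c = -0.7200 + 0.5360i → escape time 6
(row=2, col=1): c = 0.1400 + 0.5360i → escape time 9
(row=2, col=2): c = 1.0000 + 0.5360i → escape time 2
(row=3, col=0): c = -0.7200 + 0.1640i → escape time 9
(row=3, col=1): c = 0.1400 + 0.1640i → escape time 9
(row=3, col=2): c = 1.0000 + 0.1640i → escape time 2
(row=4, col=0): c = -0.7200 + -0.2080i → escape time 9
(row=4, col=1): c = 0.1400 + -0.2080i → escape time 9
(row=4, col=2): c = 1.0000 + -0.2080i → escape time 2
(row=5, col=0): c = -0.7200 + -0.5800i → escape time 6
(row=5, col=1): c = 0.1400 + -0.5800i → escape time 9
(row=5, col=2): c = 1.0000 + -0.5800i → escape time 2

Answer: 322
452
692
992
992
692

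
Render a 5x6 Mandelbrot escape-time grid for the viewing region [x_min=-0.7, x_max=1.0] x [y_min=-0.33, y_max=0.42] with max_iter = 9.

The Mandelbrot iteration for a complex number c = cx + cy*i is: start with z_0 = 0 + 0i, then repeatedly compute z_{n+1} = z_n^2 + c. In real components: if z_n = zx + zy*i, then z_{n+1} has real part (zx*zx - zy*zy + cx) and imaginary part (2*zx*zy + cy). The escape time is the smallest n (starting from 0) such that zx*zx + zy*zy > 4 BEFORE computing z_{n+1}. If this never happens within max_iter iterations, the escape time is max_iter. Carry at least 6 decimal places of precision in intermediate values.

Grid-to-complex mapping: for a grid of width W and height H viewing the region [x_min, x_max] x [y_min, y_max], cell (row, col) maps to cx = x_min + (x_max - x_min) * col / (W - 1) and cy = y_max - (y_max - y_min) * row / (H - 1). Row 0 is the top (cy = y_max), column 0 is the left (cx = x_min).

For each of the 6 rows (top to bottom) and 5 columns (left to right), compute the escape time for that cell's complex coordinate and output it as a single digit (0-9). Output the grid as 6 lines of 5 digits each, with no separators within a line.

(row=0, col=0): c = -0.7000 + 0.4200i → escape time 9
(row=0, col=1): c = -0.2750 + 0.4200i → escape time 9
(row=0, col=2): c = 0.1500 + 0.4200i → escape time 9
(row=0, col=3): c = 0.5750 + 0.4200i → escape time 4
(row=0, col=4): c = 1.0000 + 0.4200i → escape time 2
(row=1, col=0): c = -0.7000 + 0.2700i → escape time 9
(row=1, col=1): c = -0.2750 + 0.2700i → escape time 9
(row=1, col=2): c = 0.1500 + 0.2700i → escape time 9
(row=1, col=3): c = 0.5750 + 0.2700i → escape time 4
(row=1, col=4): c = 1.0000 + 0.2700i → escape time 2
(row=2, col=0): c = -0.7000 + 0.1200i → escape time 9
(row=2, col=1): c = -0.2750 + 0.1200i → escape time 9
(row=2, col=2): c = 0.1500 + 0.1200i → escape time 9
(row=2, col=3): c = 0.5750 + 0.1200i → escape time 4
(row=2, col=4): c = 1.0000 + 0.1200i → escape time 2
(row=3, col=0): c = -0.7000 + -0.0300i → escape time 9
(row=3, col=1): c = -0.2750 + -0.0300i → escape time 9
(row=3, col=2): c = 0.1500 + -0.0300i → escape time 9
(row=3, col=3): c = 0.5750 + -0.0300i → escape time 4
(row=3, col=4): c = 1.0000 + -0.0300i → escape time 2
(row=4, col=0): c = -0.7000 + -0.1800i → escape time 9
(row=4, col=1): c = -0.2750 + -0.1800i → escape time 9
(row=4, col=2): c = 0.1500 + -0.1800i → escape time 9
(row=4, col=3): c = 0.5750 + -0.1800i → escape time 4
(row=4, col=4): c = 1.0000 + -0.1800i → escape time 2
(row=5, col=0): c = -0.7000 + -0.3300i → escape time 9
(row=5, col=1): c = -0.2750 + -0.3300i → escape time 9
(row=5, col=2): c = 0.1500 + -0.3300i → escape time 9
(row=5, col=3): c = 0.5750 + -0.3300i → escape time 4
(row=5, col=4): c = 1.0000 + -0.3300i → escape time 2

Answer: 99942
99942
99942
99942
99942
99942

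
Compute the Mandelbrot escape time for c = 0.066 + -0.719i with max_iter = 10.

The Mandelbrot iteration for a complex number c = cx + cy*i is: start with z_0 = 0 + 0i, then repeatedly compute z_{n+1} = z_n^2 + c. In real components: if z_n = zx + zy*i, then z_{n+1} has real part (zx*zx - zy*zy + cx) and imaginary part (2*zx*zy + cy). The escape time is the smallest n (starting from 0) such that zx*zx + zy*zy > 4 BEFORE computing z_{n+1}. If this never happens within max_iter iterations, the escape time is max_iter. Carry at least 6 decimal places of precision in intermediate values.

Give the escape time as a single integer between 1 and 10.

Answer: 8

Derivation:
z_0 = 0 + 0i, c = 0.0660 + -0.7190i
Iter 1: z = 0.0660 + -0.7190i, |z|^2 = 0.5213
Iter 2: z = -0.4466 + -0.8139i, |z|^2 = 0.8619
Iter 3: z = -0.3970 + 0.0080i, |z|^2 = 0.1577
Iter 4: z = 0.2235 + -0.7253i, |z|^2 = 0.5761
Iter 5: z = -0.4102 + -1.0433i, |z|^2 = 1.2567
Iter 6: z = -0.8542 + 0.1368i, |z|^2 = 0.7484
Iter 7: z = 0.7770 + -0.9527i, |z|^2 = 1.5114
Iter 8: z = -0.2381 + -2.1995i, |z|^2 = 4.8944
Escaped at iteration 8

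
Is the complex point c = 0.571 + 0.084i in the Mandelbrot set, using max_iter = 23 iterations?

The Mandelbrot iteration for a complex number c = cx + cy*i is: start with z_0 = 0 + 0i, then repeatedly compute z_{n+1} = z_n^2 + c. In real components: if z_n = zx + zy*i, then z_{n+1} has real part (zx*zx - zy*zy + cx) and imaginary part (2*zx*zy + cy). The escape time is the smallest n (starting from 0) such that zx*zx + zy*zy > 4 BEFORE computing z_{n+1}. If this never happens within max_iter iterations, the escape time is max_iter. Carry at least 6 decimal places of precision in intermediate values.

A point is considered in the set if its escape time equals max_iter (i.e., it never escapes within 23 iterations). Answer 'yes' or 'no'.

Answer: no

Derivation:
z_0 = 0 + 0i, c = 0.5710 + 0.0840i
Iter 1: z = 0.5710 + 0.0840i, |z|^2 = 0.3331
Iter 2: z = 0.8900 + 0.1799i, |z|^2 = 0.8244
Iter 3: z = 1.3307 + 0.4043i, |z|^2 = 1.9342
Iter 4: z = 2.1783 + 1.1599i, |z|^2 = 6.0905
Escaped at iteration 4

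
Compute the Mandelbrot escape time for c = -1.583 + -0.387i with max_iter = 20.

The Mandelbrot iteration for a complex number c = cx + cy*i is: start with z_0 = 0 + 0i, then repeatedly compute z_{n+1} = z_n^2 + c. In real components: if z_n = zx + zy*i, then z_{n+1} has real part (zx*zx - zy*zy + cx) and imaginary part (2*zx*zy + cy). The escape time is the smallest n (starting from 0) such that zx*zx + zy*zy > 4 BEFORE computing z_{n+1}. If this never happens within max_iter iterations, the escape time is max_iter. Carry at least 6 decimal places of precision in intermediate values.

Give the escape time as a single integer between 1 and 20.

Answer: 4

Derivation:
z_0 = 0 + 0i, c = -1.5830 + -0.3870i
Iter 1: z = -1.5830 + -0.3870i, |z|^2 = 2.6557
Iter 2: z = 0.7731 + 0.8382i, |z|^2 = 1.3004
Iter 3: z = -1.6879 + 0.9091i, |z|^2 = 3.6756
Iter 4: z = 0.4396 + -3.4561i, |z|^2 = 12.1378
Escaped at iteration 4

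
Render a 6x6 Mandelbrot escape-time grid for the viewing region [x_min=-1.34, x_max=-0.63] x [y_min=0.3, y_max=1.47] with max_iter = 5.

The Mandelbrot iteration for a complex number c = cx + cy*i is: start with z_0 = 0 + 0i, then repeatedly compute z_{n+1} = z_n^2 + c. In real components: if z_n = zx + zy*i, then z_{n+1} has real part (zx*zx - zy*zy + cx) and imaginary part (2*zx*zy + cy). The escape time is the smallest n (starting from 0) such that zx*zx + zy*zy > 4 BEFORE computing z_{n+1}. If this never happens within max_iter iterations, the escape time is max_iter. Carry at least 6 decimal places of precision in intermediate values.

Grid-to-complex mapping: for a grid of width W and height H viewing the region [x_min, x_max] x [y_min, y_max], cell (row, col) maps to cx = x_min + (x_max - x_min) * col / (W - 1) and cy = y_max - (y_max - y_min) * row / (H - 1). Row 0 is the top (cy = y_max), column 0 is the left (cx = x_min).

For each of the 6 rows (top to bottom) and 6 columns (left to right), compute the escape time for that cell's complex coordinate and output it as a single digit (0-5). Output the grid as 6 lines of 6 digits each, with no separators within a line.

(row=0, col=0): c = -1.3400 + 1.4700i → escape time 2
(row=0, col=1): c = -1.1980 + 1.4700i → escape time 2
(row=0, col=2): c = -1.0560 + 1.4700i → escape time 2
(row=0, col=3): c = -0.9140 + 1.4700i → escape time 2
(row=0, col=4): c = -0.7720 + 1.4700i → escape time 2
(row=0, col=5): c = -0.6300 + 1.4700i → escape time 2
(row=1, col=0): c = -1.3400 + 1.2360i → escape time 2
(row=1, col=1): c = -1.1980 + 1.2360i → escape time 2
(row=1, col=2): c = -1.0560 + 1.2360i → escape time 2
(row=1, col=3): c = -0.9140 + 1.2360i → escape time 3
(row=1, col=4): c = -0.7720 + 1.2360i → escape time 3
(row=1, col=5): c = -0.6300 + 1.2360i → escape time 3
(row=2, col=0): c = -1.3400 + 1.0020i → escape time 3
(row=2, col=1): c = -1.1980 + 1.0020i → escape time 3
(row=2, col=2): c = -1.0560 + 1.0020i → escape time 3
(row=2, col=3): c = -0.9140 + 1.0020i → escape time 3
(row=2, col=4): c = -0.7720 + 1.0020i → escape time 3
(row=2, col=5): c = -0.6300 + 1.0020i → escape time 4
(row=3, col=0): c = -1.3400 + 0.7680i → escape time 3
(row=3, col=1): c = -1.1980 + 0.7680i → escape time 3
(row=3, col=2): c = -1.0560 + 0.7680i → escape time 3
(row=3, col=3): c = -0.9140 + 0.7680i → escape time 4
(row=3, col=4): c = -0.7720 + 0.7680i → escape time 4
(row=3, col=5): c = -0.6300 + 0.7680i → escape time 5
(row=4, col=0): c = -1.3400 + 0.5340i → escape time 3
(row=4, col=1): c = -1.1980 + 0.5340i → escape time 4
(row=4, col=2): c = -1.0560 + 0.5340i → escape time 5
(row=4, col=3): c = -0.9140 + 0.5340i → escape time 5
(row=4, col=4): c = -0.7720 + 0.5340i → escape time 5
(row=4, col=5): c = -0.6300 + 0.5340i → escape time 5
(row=5, col=0): c = -1.3400 + 0.3000i → escape time 5
(row=5, col=1): c = -1.1980 + 0.3000i → escape time 5
(row=5, col=2): c = -1.0560 + 0.3000i → escape time 5
(row=5, col=3): c = -0.9140 + 0.3000i → escape time 5
(row=5, col=4): c = -0.7720 + 0.3000i → escape time 5
(row=5, col=5): c = -0.6300 + 0.3000i → escape time 5

Answer: 222222
222333
333334
333445
345555
555555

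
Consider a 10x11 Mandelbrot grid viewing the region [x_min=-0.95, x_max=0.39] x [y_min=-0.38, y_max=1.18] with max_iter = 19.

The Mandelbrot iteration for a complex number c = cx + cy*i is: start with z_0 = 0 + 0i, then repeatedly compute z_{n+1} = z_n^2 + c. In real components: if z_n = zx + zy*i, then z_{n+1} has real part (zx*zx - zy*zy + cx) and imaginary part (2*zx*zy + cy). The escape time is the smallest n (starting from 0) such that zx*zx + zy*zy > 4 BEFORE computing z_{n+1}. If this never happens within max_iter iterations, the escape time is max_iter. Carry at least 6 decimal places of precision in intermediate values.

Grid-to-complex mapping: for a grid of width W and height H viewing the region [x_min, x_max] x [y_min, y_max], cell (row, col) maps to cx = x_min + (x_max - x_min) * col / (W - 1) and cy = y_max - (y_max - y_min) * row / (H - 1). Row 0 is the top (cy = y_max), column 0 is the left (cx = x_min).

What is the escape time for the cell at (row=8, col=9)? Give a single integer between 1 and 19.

Answer: 7

Derivation:
z_0 = 0 + 0i, c = 0.3900 + -0.0680i
Iter 1: z = 0.3900 + -0.0680i, |z|^2 = 0.1567
Iter 2: z = 0.5375 + -0.1210i, |z|^2 = 0.3035
Iter 3: z = 0.6642 + -0.1981i, |z|^2 = 0.4804
Iter 4: z = 0.7920 + -0.3312i, |z|^2 = 0.7369
Iter 5: z = 0.9075 + -0.5926i, |z|^2 = 1.1747
Iter 6: z = 0.8624 + -1.1435i, |z|^2 = 2.0514
Iter 7: z = -0.1738 + -2.0404i, |z|^2 = 4.1935
Escaped at iteration 7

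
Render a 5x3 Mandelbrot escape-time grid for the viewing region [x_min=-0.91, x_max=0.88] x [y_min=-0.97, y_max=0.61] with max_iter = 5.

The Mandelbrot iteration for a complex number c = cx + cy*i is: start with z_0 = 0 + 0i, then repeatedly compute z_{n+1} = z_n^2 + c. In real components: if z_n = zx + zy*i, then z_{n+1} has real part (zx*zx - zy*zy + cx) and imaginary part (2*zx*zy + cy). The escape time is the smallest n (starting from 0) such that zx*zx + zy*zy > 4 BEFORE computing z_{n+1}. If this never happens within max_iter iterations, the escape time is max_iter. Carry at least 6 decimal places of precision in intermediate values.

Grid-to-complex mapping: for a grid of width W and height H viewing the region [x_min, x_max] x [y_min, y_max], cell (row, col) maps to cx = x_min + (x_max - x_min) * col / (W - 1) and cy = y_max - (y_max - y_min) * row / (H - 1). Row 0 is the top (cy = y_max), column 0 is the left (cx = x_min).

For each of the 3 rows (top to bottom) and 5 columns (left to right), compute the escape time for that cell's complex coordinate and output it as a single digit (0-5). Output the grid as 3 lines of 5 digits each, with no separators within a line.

Answer: 55552
55553
34532

Derivation:
(row=0, col=0): c = -0.9100 + 0.6100i → escape time 5
(row=0, col=1): c = -0.4625 + 0.6100i → escape time 5
(row=0, col=2): c = -0.0150 + 0.6100i → escape time 5
(row=0, col=3): c = 0.4325 + 0.6100i → escape time 5
(row=0, col=4): c = 0.8800 + 0.6100i → escape time 2
(row=1, col=0): c = -0.9100 + -0.1800i → escape time 5
(row=1, col=1): c = -0.4625 + -0.1800i → escape time 5
(row=1, col=2): c = -0.0150 + -0.1800i → escape time 5
(row=1, col=3): c = 0.4325 + -0.1800i → escape time 5
(row=1, col=4): c = 0.8800 + -0.1800i → escape time 3
(row=2, col=0): c = -0.9100 + -0.9700i → escape time 3
(row=2, col=1): c = -0.4625 + -0.9700i → escape time 4
(row=2, col=2): c = -0.0150 + -0.9700i → escape time 5
(row=2, col=3): c = 0.4325 + -0.9700i → escape time 3
(row=2, col=4): c = 0.8800 + -0.9700i → escape time 2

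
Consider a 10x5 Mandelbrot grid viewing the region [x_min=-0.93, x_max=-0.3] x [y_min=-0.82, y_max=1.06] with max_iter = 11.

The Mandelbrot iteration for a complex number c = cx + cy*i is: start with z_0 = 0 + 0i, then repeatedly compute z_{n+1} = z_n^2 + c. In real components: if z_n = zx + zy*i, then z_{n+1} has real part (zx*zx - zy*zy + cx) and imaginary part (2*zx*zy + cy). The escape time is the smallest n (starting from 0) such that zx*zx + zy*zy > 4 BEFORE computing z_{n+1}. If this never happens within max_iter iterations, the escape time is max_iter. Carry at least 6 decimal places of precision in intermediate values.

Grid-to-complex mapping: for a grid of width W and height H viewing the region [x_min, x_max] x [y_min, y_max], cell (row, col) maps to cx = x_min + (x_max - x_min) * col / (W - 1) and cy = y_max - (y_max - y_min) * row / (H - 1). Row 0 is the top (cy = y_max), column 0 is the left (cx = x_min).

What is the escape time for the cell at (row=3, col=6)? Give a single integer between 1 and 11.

Answer: 11

Derivation:
z_0 = 0 + 0i, c = -0.5100 + -0.3500i
Iter 1: z = -0.5100 + -0.3500i, |z|^2 = 0.3826
Iter 2: z = -0.3724 + 0.0070i, |z|^2 = 0.1387
Iter 3: z = -0.3714 + -0.3552i, |z|^2 = 0.2641
Iter 4: z = -0.4983 + -0.0862i, |z|^2 = 0.2557
Iter 5: z = -0.2692 + -0.2641i, |z|^2 = 0.1422
Iter 6: z = -0.5073 + -0.2078i, |z|^2 = 0.3006
Iter 7: z = -0.2958 + -0.1391i, |z|^2 = 0.1069
Iter 8: z = -0.4419 + -0.2677i, |z|^2 = 0.2669
Iter 9: z = -0.3864 + -0.1135i, |z|^2 = 0.1622
Iter 10: z = -0.3736 + -0.2623i, |z|^2 = 0.2084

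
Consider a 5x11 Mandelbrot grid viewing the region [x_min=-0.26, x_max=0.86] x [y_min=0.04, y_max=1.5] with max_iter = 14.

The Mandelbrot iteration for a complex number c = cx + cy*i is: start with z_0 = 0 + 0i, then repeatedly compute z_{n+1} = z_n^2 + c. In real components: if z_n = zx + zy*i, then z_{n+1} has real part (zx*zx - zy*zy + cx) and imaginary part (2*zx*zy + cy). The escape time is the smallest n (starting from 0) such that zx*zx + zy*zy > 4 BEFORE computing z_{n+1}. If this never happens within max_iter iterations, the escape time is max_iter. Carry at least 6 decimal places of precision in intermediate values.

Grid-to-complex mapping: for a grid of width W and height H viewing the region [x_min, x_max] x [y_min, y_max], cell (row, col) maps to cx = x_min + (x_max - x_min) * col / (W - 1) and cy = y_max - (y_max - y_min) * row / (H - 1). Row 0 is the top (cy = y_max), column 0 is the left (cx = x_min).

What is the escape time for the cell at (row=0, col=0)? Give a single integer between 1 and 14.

z_0 = 0 + 0i, c = -0.2600 + 1.5000i
Iter 1: z = -0.2600 + 1.5000i, |z|^2 = 2.3176
Iter 2: z = -2.4424 + 0.7200i, |z|^2 = 6.4837
Escaped at iteration 2

Answer: 2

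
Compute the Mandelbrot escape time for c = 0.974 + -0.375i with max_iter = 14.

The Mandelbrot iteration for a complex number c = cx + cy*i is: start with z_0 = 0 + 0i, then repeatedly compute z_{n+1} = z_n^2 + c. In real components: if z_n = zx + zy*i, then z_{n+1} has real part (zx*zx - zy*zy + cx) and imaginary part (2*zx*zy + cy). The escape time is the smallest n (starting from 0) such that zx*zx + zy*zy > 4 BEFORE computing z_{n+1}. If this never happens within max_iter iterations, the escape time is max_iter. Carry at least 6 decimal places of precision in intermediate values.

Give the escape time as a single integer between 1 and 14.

z_0 = 0 + 0i, c = 0.9740 + -0.3750i
Iter 1: z = 0.9740 + -0.3750i, |z|^2 = 1.0893
Iter 2: z = 1.7821 + -1.1055i, |z|^2 = 4.3978
Escaped at iteration 2

Answer: 2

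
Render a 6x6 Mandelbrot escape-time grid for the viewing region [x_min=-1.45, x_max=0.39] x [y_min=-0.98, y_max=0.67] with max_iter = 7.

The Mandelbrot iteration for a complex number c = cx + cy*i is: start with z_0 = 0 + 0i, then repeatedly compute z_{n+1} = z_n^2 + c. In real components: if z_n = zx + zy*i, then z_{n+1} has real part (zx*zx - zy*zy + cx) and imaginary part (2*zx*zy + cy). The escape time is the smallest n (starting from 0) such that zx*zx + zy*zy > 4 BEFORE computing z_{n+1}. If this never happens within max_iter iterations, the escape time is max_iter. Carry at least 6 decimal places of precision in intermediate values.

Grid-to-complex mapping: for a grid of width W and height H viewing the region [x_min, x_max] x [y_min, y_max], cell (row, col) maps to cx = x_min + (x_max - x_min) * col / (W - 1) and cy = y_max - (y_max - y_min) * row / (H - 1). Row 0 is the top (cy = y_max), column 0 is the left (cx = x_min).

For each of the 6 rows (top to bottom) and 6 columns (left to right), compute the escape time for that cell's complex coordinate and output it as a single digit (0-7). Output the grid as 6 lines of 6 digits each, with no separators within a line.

Answer: 345777
577777
777777
577777
345777
333563

Derivation:
(row=0, col=0): c = -1.4500 + 0.6700i → escape time 3
(row=0, col=1): c = -1.0820 + 0.6700i → escape time 4
(row=0, col=2): c = -0.7140 + 0.6700i → escape time 5
(row=0, col=3): c = -0.3460 + 0.6700i → escape time 7
(row=0, col=4): c = 0.0220 + 0.6700i → escape time 7
(row=0, col=5): c = 0.3900 + 0.6700i → escape time 7
(row=1, col=0): c = -1.4500 + 0.3400i → escape time 5
(row=1, col=1): c = -1.0820 + 0.3400i → escape time 7
(row=1, col=2): c = -0.7140 + 0.3400i → escape time 7
(row=1, col=3): c = -0.3460 + 0.3400i → escape time 7
(row=1, col=4): c = 0.0220 + 0.3400i → escape time 7
(row=1, col=5): c = 0.3900 + 0.3400i → escape time 7
(row=2, col=0): c = -1.4500 + 0.0100i → escape time 7
(row=2, col=1): c = -1.0820 + 0.0100i → escape time 7
(row=2, col=2): c = -0.7140 + 0.0100i → escape time 7
(row=2, col=3): c = -0.3460 + 0.0100i → escape time 7
(row=2, col=4): c = 0.0220 + 0.0100i → escape time 7
(row=2, col=5): c = 0.3900 + 0.0100i → escape time 7
(row=3, col=0): c = -1.4500 + -0.3200i → escape time 5
(row=3, col=1): c = -1.0820 + -0.3200i → escape time 7
(row=3, col=2): c = -0.7140 + -0.3200i → escape time 7
(row=3, col=3): c = -0.3460 + -0.3200i → escape time 7
(row=3, col=4): c = 0.0220 + -0.3200i → escape time 7
(row=3, col=5): c = 0.3900 + -0.3200i → escape time 7
(row=4, col=0): c = -1.4500 + -0.6500i → escape time 3
(row=4, col=1): c = -1.0820 + -0.6500i → escape time 4
(row=4, col=2): c = -0.7140 + -0.6500i → escape time 5
(row=4, col=3): c = -0.3460 + -0.6500i → escape time 7
(row=4, col=4): c = 0.0220 + -0.6500i → escape time 7
(row=4, col=5): c = 0.3900 + -0.6500i → escape time 7
(row=5, col=0): c = -1.4500 + -0.9800i → escape time 3
(row=5, col=1): c = -1.0820 + -0.9800i → escape time 3
(row=5, col=2): c = -0.7140 + -0.9800i → escape time 3
(row=5, col=3): c = -0.3460 + -0.9800i → escape time 5
(row=5, col=4): c = 0.0220 + -0.9800i → escape time 6
(row=5, col=5): c = 0.3900 + -0.9800i → escape time 3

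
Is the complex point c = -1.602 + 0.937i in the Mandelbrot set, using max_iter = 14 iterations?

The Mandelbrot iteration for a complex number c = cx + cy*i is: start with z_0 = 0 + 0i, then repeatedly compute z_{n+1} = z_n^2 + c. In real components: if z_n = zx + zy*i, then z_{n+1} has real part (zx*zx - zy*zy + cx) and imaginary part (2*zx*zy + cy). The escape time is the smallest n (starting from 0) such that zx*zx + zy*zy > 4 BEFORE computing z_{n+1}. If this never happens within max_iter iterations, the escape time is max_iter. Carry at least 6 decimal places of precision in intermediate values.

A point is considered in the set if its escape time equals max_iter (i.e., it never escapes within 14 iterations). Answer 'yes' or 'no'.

Answer: no

Derivation:
z_0 = 0 + 0i, c = -1.6020 + 0.9370i
Iter 1: z = -1.6020 + 0.9370i, |z|^2 = 3.4444
Iter 2: z = 0.0864 + -2.0651i, |z|^2 = 4.2723
Escaped at iteration 2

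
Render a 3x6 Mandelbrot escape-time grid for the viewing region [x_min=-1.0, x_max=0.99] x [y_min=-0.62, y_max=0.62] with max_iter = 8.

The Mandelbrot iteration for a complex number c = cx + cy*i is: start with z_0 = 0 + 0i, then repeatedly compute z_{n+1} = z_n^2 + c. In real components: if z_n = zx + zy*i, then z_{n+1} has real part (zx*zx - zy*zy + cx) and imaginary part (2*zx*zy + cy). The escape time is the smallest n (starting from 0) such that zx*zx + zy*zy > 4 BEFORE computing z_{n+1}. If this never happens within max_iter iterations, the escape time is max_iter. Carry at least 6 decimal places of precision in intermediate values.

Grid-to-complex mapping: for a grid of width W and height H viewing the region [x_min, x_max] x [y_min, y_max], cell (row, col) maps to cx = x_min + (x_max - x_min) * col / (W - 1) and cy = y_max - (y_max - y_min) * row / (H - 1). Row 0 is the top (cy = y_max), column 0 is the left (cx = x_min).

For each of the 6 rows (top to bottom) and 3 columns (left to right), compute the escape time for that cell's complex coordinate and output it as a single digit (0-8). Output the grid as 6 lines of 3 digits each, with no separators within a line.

(row=0, col=0): c = -1.0000 + 0.6200i → escape time 4
(row=0, col=1): c = -0.0050 + 0.6200i → escape time 8
(row=0, col=2): c = 0.9900 + 0.6200i → escape time 2
(row=1, col=0): c = -1.0000 + 0.3720i → escape time 8
(row=1, col=1): c = -0.0050 + 0.3720i → escape time 8
(row=1, col=2): c = 0.9900 + 0.3720i → escape time 2
(row=2, col=0): c = -1.0000 + 0.1240i → escape time 8
(row=2, col=1): c = -0.0050 + 0.1240i → escape time 8
(row=2, col=2): c = 0.9900 + 0.1240i → escape time 3
(row=3, col=0): c = -1.0000 + -0.1240i → escape time 8
(row=3, col=1): c = -0.0050 + -0.1240i → escape time 8
(row=3, col=2): c = 0.9900 + -0.1240i → escape time 3
(row=4, col=0): c = -1.0000 + -0.3720i → escape time 8
(row=4, col=1): c = -0.0050 + -0.3720i → escape time 8
(row=4, col=2): c = 0.9900 + -0.3720i → escape time 2
(row=5, col=0): c = -1.0000 + -0.6200i → escape time 4
(row=5, col=1): c = -0.0050 + -0.6200i → escape time 8
(row=5, col=2): c = 0.9900 + -0.6200i → escape time 2

Answer: 482
882
883
883
882
482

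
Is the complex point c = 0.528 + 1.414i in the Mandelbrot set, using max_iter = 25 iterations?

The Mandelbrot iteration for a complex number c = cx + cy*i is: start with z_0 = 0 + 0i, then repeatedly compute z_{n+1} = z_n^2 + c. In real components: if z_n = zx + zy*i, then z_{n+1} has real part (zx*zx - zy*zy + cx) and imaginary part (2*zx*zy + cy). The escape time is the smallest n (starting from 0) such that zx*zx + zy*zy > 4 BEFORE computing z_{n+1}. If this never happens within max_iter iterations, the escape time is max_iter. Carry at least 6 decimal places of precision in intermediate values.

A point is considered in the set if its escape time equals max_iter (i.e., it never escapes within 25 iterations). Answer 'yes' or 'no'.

Answer: no

Derivation:
z_0 = 0 + 0i, c = 0.5280 + 1.4140i
Iter 1: z = 0.5280 + 1.4140i, |z|^2 = 2.2782
Iter 2: z = -1.1926 + 2.9072i, |z|^2 = 9.8740
Escaped at iteration 2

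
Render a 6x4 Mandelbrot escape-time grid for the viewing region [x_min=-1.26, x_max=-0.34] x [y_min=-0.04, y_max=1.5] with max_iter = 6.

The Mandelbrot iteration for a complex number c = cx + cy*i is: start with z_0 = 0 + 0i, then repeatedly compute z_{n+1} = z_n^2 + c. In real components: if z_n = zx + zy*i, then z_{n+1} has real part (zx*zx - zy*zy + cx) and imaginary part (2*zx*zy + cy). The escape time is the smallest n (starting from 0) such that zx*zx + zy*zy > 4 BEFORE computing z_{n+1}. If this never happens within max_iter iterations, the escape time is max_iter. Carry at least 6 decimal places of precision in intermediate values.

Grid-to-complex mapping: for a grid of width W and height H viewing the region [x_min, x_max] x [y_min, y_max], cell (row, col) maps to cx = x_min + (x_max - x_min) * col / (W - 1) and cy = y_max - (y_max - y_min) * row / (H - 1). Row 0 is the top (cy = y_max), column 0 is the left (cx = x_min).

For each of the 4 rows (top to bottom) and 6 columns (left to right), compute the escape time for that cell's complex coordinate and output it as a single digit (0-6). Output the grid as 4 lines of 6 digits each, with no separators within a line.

Answer: 222222
333345
556666
666666

Derivation:
(row=0, col=0): c = -1.2600 + 1.5000i → escape time 2
(row=0, col=1): c = -1.0760 + 1.5000i → escape time 2
(row=0, col=2): c = -0.8920 + 1.5000i → escape time 2
(row=0, col=3): c = -0.7080 + 1.5000i → escape time 2
(row=0, col=4): c = -0.5240 + 1.5000i → escape time 2
(row=0, col=5): c = -0.3400 + 1.5000i → escape time 2
(row=1, col=0): c = -1.2600 + 0.9867i → escape time 3
(row=1, col=1): c = -1.0760 + 0.9867i → escape time 3
(row=1, col=2): c = -0.8920 + 0.9867i → escape time 3
(row=1, col=3): c = -0.7080 + 0.9867i → escape time 3
(row=1, col=4): c = -0.5240 + 0.9867i → escape time 4
(row=1, col=5): c = -0.3400 + 0.9867i → escape time 5
(row=2, col=0): c = -1.2600 + 0.4733i → escape time 5
(row=2, col=1): c = -1.0760 + 0.4733i → escape time 5
(row=2, col=2): c = -0.8920 + 0.4733i → escape time 6
(row=2, col=3): c = -0.7080 + 0.4733i → escape time 6
(row=2, col=4): c = -0.5240 + 0.4733i → escape time 6
(row=2, col=5): c = -0.3400 + 0.4733i → escape time 6
(row=3, col=0): c = -1.2600 + -0.0400i → escape time 6
(row=3, col=1): c = -1.0760 + -0.0400i → escape time 6
(row=3, col=2): c = -0.8920 + -0.0400i → escape time 6
(row=3, col=3): c = -0.7080 + -0.0400i → escape time 6
(row=3, col=4): c = -0.5240 + -0.0400i → escape time 6
(row=3, col=5): c = -0.3400 + -0.0400i → escape time 6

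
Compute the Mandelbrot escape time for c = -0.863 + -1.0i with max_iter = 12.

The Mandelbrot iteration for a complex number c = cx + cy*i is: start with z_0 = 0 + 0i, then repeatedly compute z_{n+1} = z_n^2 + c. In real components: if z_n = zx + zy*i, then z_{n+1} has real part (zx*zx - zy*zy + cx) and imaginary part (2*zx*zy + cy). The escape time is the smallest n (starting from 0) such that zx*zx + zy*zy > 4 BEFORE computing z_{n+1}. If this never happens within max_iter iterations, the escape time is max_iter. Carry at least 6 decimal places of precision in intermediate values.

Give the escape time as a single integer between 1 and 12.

z_0 = 0 + 0i, c = -0.8630 + -1.0000i
Iter 1: z = -0.8630 + -1.0000i, |z|^2 = 1.7448
Iter 2: z = -1.1182 + 0.7260i, |z|^2 = 1.7775
Iter 3: z = -0.1396 + -2.6237i, |z|^2 = 6.9031
Escaped at iteration 3

Answer: 3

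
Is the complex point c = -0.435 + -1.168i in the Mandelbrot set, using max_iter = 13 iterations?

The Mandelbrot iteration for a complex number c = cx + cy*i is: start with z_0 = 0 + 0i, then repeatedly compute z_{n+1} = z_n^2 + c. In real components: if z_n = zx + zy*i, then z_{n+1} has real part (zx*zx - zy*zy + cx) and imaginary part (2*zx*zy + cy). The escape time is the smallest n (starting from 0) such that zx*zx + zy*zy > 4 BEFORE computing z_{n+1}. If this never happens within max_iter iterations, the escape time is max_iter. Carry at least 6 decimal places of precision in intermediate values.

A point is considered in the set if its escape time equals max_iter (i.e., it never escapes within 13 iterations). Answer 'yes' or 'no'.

z_0 = 0 + 0i, c = -0.4350 + -1.1680i
Iter 1: z = -0.4350 + -1.1680i, |z|^2 = 1.5534
Iter 2: z = -1.6100 + -0.1518i, |z|^2 = 2.6152
Iter 3: z = 2.1340 + -0.6791i, |z|^2 = 5.0153
Escaped at iteration 3

Answer: no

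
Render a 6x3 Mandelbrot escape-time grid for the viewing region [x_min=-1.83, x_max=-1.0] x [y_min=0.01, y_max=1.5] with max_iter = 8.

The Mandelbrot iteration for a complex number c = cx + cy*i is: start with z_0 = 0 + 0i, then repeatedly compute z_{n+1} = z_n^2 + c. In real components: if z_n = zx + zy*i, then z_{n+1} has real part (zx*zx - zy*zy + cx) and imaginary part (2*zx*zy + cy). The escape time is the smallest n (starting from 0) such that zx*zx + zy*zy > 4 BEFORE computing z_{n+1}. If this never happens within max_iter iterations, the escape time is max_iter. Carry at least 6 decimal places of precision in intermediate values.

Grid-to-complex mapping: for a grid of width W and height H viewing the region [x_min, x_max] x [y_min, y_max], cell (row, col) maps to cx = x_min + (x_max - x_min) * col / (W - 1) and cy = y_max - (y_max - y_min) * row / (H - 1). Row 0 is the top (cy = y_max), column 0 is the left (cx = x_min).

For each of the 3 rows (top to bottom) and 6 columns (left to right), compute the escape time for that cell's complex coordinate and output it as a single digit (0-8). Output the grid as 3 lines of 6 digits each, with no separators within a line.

Answer: 111122
233333
888888

Derivation:
(row=0, col=0): c = -1.8300 + 1.5000i → escape time 1
(row=0, col=1): c = -1.6640 + 1.5000i → escape time 1
(row=0, col=2): c = -1.4980 + 1.5000i → escape time 1
(row=0, col=3): c = -1.3320 + 1.5000i → escape time 1
(row=0, col=4): c = -1.1660 + 1.5000i → escape time 2
(row=0, col=5): c = -1.0000 + 1.5000i → escape time 2
(row=1, col=0): c = -1.8300 + 0.7550i → escape time 2
(row=1, col=1): c = -1.6640 + 0.7550i → escape time 3
(row=1, col=2): c = -1.4980 + 0.7550i → escape time 3
(row=1, col=3): c = -1.3320 + 0.7550i → escape time 3
(row=1, col=4): c = -1.1660 + 0.7550i → escape time 3
(row=1, col=5): c = -1.0000 + 0.7550i → escape time 3
(row=2, col=0): c = -1.8300 + 0.0100i → escape time 8
(row=2, col=1): c = -1.6640 + 0.0100i → escape time 8
(row=2, col=2): c = -1.4980 + 0.0100i → escape time 8
(row=2, col=3): c = -1.3320 + 0.0100i → escape time 8
(row=2, col=4): c = -1.1660 + 0.0100i → escape time 8
(row=2, col=5): c = -1.0000 + 0.0100i → escape time 8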